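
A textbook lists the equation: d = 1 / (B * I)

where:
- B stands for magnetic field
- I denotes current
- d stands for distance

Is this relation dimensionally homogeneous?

No

B (magnetic field) has dimensions [I^-1 M T^-2].
I (current) has dimensions [I].
d (distance) has dimensions [L].

Left side: [L]
Right side: [M^-1 T^2]

The two sides have different dimensions, so the equation is NOT dimensionally consistent.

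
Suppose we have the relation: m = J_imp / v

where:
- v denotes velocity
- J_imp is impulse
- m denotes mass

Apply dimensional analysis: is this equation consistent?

Yes

v (velocity) has dimensions [L T^-1].
J_imp (impulse) has dimensions [L M T^-1].
m (mass) has dimensions [M].

Left side: [M]
Right side: [M]

Both sides have the same dimensions, so the equation is dimensionally consistent.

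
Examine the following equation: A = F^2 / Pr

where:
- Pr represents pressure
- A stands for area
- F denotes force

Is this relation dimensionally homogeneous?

No

Pr (pressure) has dimensions [L^-1 M T^-2].
A (area) has dimensions [L^2].
F (force) has dimensions [L M T^-2].

Left side: [L^2]
Right side: [L^3 M T^-2]

The two sides have different dimensions, so the equation is NOT dimensionally consistent.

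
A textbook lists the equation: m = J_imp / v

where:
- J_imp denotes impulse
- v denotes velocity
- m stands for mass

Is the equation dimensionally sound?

Yes

J_imp (impulse) has dimensions [L M T^-1].
v (velocity) has dimensions [L T^-1].
m (mass) has dimensions [M].

Left side: [M]
Right side: [M]

Both sides have the same dimensions, so the equation is dimensionally consistent.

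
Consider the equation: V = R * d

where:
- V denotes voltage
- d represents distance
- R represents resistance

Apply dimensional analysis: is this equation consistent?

No

V (voltage) has dimensions [I^-1 L^2 M T^-3].
d (distance) has dimensions [L].
R (resistance) has dimensions [I^-2 L^2 M T^-3].

Left side: [I^-1 L^2 M T^-3]
Right side: [I^-2 L^3 M T^-3]

The two sides have different dimensions, so the equation is NOT dimensionally consistent.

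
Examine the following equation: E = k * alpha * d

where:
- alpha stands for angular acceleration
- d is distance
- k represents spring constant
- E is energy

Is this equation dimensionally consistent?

No

alpha (angular acceleration) has dimensions [T^-2].
d (distance) has dimensions [L].
k (spring constant) has dimensions [M T^-2].
E (energy) has dimensions [L^2 M T^-2].

Left side: [L^2 M T^-2]
Right side: [L M T^-4]

The two sides have different dimensions, so the equation is NOT dimensionally consistent.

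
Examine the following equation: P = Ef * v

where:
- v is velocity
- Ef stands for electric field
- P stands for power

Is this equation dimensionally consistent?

No

v (velocity) has dimensions [L T^-1].
Ef (electric field) has dimensions [I^-1 L M T^-3].
P (power) has dimensions [L^2 M T^-3].

Left side: [L^2 M T^-3]
Right side: [I^-1 L^2 M T^-4]

The two sides have different dimensions, so the equation is NOT dimensionally consistent.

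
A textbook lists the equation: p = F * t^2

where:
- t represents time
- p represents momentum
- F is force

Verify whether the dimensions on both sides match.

No

t (time) has dimensions [T].
p (momentum) has dimensions [L M T^-1].
F (force) has dimensions [L M T^-2].

Left side: [L M T^-1]
Right side: [L M]

The two sides have different dimensions, so the equation is NOT dimensionally consistent.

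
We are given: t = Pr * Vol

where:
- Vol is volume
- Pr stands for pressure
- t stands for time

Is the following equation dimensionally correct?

No

Vol (volume) has dimensions [L^3].
Pr (pressure) has dimensions [L^-1 M T^-2].
t (time) has dimensions [T].

Left side: [T]
Right side: [L^2 M T^-2]

The two sides have different dimensions, so the equation is NOT dimensionally consistent.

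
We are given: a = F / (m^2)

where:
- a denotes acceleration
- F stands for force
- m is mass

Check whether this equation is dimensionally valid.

No

a (acceleration) has dimensions [L T^-2].
F (force) has dimensions [L M T^-2].
m (mass) has dimensions [M].

Left side: [L T^-2]
Right side: [L M^-1 T^-2]

The two sides have different dimensions, so the equation is NOT dimensionally consistent.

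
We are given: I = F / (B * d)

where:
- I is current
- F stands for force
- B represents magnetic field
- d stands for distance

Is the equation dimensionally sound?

Yes

I (current) has dimensions [I].
F (force) has dimensions [L M T^-2].
B (magnetic field) has dimensions [I^-1 M T^-2].
d (distance) has dimensions [L].

Left side: [I]
Right side: [I]

Both sides have the same dimensions, so the equation is dimensionally consistent.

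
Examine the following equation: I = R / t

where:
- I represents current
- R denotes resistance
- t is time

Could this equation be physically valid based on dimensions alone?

No

I (current) has dimensions [I].
R (resistance) has dimensions [I^-2 L^2 M T^-3].
t (time) has dimensions [T].

Left side: [I]
Right side: [I^-2 L^2 M T^-4]

The two sides have different dimensions, so the equation is NOT dimensionally consistent.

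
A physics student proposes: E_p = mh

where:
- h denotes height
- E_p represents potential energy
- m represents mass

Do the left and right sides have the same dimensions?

No

h (height) has dimensions [L].
E_p (potential energy) has dimensions [L^2 M T^-2].
m (mass) has dimensions [M].

Left side: [L^2 M T^-2]
Right side: [L M]

The two sides have different dimensions, so the equation is NOT dimensionally consistent.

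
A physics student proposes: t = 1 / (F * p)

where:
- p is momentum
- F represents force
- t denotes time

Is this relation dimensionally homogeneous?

No

p (momentum) has dimensions [L M T^-1].
F (force) has dimensions [L M T^-2].
t (time) has dimensions [T].

Left side: [T]
Right side: [L^-2 M^-2 T^3]

The two sides have different dimensions, so the equation is NOT dimensionally consistent.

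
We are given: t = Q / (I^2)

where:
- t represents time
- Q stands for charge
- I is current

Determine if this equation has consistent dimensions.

No

t (time) has dimensions [T].
Q (charge) has dimensions [I T].
I (current) has dimensions [I].

Left side: [T]
Right side: [I^-1 T]

The two sides have different dimensions, so the equation is NOT dimensionally consistent.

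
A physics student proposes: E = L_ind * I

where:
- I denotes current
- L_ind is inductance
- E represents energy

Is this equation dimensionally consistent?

No

I (current) has dimensions [I].
L_ind (inductance) has dimensions [I^-2 L^2 M T^-2].
E (energy) has dimensions [L^2 M T^-2].

Left side: [L^2 M T^-2]
Right side: [I^-1 L^2 M T^-2]

The two sides have different dimensions, so the equation is NOT dimensionally consistent.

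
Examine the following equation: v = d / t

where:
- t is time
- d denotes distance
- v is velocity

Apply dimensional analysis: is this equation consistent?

Yes

t (time) has dimensions [T].
d (distance) has dimensions [L].
v (velocity) has dimensions [L T^-1].

Left side: [L T^-1]
Right side: [L T^-1]

Both sides have the same dimensions, so the equation is dimensionally consistent.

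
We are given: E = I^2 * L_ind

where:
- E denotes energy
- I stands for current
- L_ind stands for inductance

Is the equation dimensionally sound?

Yes

E (energy) has dimensions [L^2 M T^-2].
I (current) has dimensions [I].
L_ind (inductance) has dimensions [I^-2 L^2 M T^-2].

Left side: [L^2 M T^-2]
Right side: [L^2 M T^-2]

Both sides have the same dimensions, so the equation is dimensionally consistent.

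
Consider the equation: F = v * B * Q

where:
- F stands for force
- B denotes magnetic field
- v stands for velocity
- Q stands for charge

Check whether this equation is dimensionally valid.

Yes

F (force) has dimensions [L M T^-2].
B (magnetic field) has dimensions [I^-1 M T^-2].
v (velocity) has dimensions [L T^-1].
Q (charge) has dimensions [I T].

Left side: [L M T^-2]
Right side: [L M T^-2]

Both sides have the same dimensions, so the equation is dimensionally consistent.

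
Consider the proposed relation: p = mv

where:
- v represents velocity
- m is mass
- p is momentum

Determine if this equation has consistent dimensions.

Yes

v (velocity) has dimensions [L T^-1].
m (mass) has dimensions [M].
p (momentum) has dimensions [L M T^-1].

Left side: [L M T^-1]
Right side: [L M T^-1]

Both sides have the same dimensions, so the equation is dimensionally consistent.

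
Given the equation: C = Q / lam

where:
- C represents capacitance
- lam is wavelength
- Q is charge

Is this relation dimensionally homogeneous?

No

C (capacitance) has dimensions [I^2 L^-2 M^-1 T^4].
lam (wavelength) has dimensions [L].
Q (charge) has dimensions [I T].

Left side: [I^2 L^-2 M^-1 T^4]
Right side: [I L^-1 T]

The two sides have different dimensions, so the equation is NOT dimensionally consistent.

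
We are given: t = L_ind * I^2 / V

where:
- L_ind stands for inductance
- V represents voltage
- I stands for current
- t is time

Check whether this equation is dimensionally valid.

No

L_ind (inductance) has dimensions [I^-2 L^2 M T^-2].
V (voltage) has dimensions [I^-1 L^2 M T^-3].
I (current) has dimensions [I].
t (time) has dimensions [T].

Left side: [T]
Right side: [I T]

The two sides have different dimensions, so the equation is NOT dimensionally consistent.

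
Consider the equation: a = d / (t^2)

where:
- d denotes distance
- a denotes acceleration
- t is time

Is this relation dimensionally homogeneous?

Yes

d (distance) has dimensions [L].
a (acceleration) has dimensions [L T^-2].
t (time) has dimensions [T].

Left side: [L T^-2]
Right side: [L T^-2]

Both sides have the same dimensions, so the equation is dimensionally consistent.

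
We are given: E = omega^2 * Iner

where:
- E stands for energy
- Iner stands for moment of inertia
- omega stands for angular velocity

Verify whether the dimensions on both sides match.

Yes

E (energy) has dimensions [L^2 M T^-2].
Iner (moment of inertia) has dimensions [L^2 M].
omega (angular velocity) has dimensions [T^-1].

Left side: [L^2 M T^-2]
Right side: [L^2 M T^-2]

Both sides have the same dimensions, so the equation is dimensionally consistent.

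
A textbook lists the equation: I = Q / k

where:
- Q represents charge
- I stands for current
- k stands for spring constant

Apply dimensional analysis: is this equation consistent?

No

Q (charge) has dimensions [I T].
I (current) has dimensions [I].
k (spring constant) has dimensions [M T^-2].

Left side: [I]
Right side: [I M^-1 T^3]

The two sides have different dimensions, so the equation is NOT dimensionally consistent.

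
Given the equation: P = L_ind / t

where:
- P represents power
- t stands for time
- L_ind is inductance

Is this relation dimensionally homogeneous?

No

P (power) has dimensions [L^2 M T^-3].
t (time) has dimensions [T].
L_ind (inductance) has dimensions [I^-2 L^2 M T^-2].

Left side: [L^2 M T^-3]
Right side: [I^-2 L^2 M T^-3]

The two sides have different dimensions, so the equation is NOT dimensionally consistent.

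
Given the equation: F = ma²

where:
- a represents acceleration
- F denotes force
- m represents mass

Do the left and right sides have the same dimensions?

No

a (acceleration) has dimensions [L T^-2].
F (force) has dimensions [L M T^-2].
m (mass) has dimensions [M].

Left side: [L M T^-2]
Right side: [L^2 M T^-4]

The two sides have different dimensions, so the equation is NOT dimensionally consistent.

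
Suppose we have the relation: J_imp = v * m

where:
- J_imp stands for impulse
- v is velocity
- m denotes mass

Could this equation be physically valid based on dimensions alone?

Yes

J_imp (impulse) has dimensions [L M T^-1].
v (velocity) has dimensions [L T^-1].
m (mass) has dimensions [M].

Left side: [L M T^-1]
Right side: [L M T^-1]

Both sides have the same dimensions, so the equation is dimensionally consistent.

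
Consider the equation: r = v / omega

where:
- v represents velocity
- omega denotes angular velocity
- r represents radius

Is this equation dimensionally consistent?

Yes

v (velocity) has dimensions [L T^-1].
omega (angular velocity) has dimensions [T^-1].
r (radius) has dimensions [L].

Left side: [L]
Right side: [L]

Both sides have the same dimensions, so the equation is dimensionally consistent.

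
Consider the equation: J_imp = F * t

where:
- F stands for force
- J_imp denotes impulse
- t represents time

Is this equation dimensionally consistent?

Yes

F (force) has dimensions [L M T^-2].
J_imp (impulse) has dimensions [L M T^-1].
t (time) has dimensions [T].

Left side: [L M T^-1]
Right side: [L M T^-1]

Both sides have the same dimensions, so the equation is dimensionally consistent.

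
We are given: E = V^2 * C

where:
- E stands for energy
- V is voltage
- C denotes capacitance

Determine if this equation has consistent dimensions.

Yes

E (energy) has dimensions [L^2 M T^-2].
V (voltage) has dimensions [I^-1 L^2 M T^-3].
C (capacitance) has dimensions [I^2 L^-2 M^-1 T^4].

Left side: [L^2 M T^-2]
Right side: [L^2 M T^-2]

Both sides have the same dimensions, so the equation is dimensionally consistent.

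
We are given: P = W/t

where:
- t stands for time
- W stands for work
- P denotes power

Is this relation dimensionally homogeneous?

Yes

t (time) has dimensions [T].
W (work) has dimensions [L^2 M T^-2].
P (power) has dimensions [L^2 M T^-3].

Left side: [L^2 M T^-3]
Right side: [L^2 M T^-3]

Both sides have the same dimensions, so the equation is dimensionally consistent.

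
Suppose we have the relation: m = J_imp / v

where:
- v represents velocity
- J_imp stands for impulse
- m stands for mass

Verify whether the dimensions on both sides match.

Yes

v (velocity) has dimensions [L T^-1].
J_imp (impulse) has dimensions [L M T^-1].
m (mass) has dimensions [M].

Left side: [M]
Right side: [M]

Both sides have the same dimensions, so the equation is dimensionally consistent.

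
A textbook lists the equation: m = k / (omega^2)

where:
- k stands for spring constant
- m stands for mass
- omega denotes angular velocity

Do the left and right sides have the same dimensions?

Yes

k (spring constant) has dimensions [M T^-2].
m (mass) has dimensions [M].
omega (angular velocity) has dimensions [T^-1].

Left side: [M]
Right side: [M]

Both sides have the same dimensions, so the equation is dimensionally consistent.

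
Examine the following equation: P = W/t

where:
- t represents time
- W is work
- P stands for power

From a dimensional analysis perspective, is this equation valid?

Yes

t (time) has dimensions [T].
W (work) has dimensions [L^2 M T^-2].
P (power) has dimensions [L^2 M T^-3].

Left side: [L^2 M T^-3]
Right side: [L^2 M T^-3]

Both sides have the same dimensions, so the equation is dimensionally consistent.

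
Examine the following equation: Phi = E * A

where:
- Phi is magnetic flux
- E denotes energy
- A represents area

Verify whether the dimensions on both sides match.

No

Phi (magnetic flux) has dimensions [I^-1 L^2 M T^-2].
E (energy) has dimensions [L^2 M T^-2].
A (area) has dimensions [L^2].

Left side: [I^-1 L^2 M T^-2]
Right side: [L^4 M T^-2]

The two sides have different dimensions, so the equation is NOT dimensionally consistent.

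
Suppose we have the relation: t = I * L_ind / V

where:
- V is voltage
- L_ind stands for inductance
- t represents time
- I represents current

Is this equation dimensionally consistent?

Yes

V (voltage) has dimensions [I^-1 L^2 M T^-3].
L_ind (inductance) has dimensions [I^-2 L^2 M T^-2].
t (time) has dimensions [T].
I (current) has dimensions [I].

Left side: [T]
Right side: [T]

Both sides have the same dimensions, so the equation is dimensionally consistent.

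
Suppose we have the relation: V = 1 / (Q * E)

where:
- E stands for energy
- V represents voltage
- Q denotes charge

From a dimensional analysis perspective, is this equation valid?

No

E (energy) has dimensions [L^2 M T^-2].
V (voltage) has dimensions [I^-1 L^2 M T^-3].
Q (charge) has dimensions [I T].

Left side: [I^-1 L^2 M T^-3]
Right side: [I^-1 L^-2 M^-1 T]

The two sides have different dimensions, so the equation is NOT dimensionally consistent.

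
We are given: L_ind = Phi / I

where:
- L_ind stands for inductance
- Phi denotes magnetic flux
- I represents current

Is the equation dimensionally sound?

Yes

L_ind (inductance) has dimensions [I^-2 L^2 M T^-2].
Phi (magnetic flux) has dimensions [I^-1 L^2 M T^-2].
I (current) has dimensions [I].

Left side: [I^-2 L^2 M T^-2]
Right side: [I^-2 L^2 M T^-2]

Both sides have the same dimensions, so the equation is dimensionally consistent.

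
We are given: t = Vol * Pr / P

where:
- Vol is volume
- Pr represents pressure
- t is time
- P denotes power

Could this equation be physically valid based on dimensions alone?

Yes

Vol (volume) has dimensions [L^3].
Pr (pressure) has dimensions [L^-1 M T^-2].
t (time) has dimensions [T].
P (power) has dimensions [L^2 M T^-3].

Left side: [T]
Right side: [T]

Both sides have the same dimensions, so the equation is dimensionally consistent.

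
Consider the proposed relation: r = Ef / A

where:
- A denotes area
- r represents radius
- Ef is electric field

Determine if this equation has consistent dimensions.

No

A (area) has dimensions [L^2].
r (radius) has dimensions [L].
Ef (electric field) has dimensions [I^-1 L M T^-3].

Left side: [L]
Right side: [I^-1 L^-1 M T^-3]

The two sides have different dimensions, so the equation is NOT dimensionally consistent.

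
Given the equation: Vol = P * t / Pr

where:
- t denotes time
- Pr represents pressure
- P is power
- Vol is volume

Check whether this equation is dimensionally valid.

Yes

t (time) has dimensions [T].
Pr (pressure) has dimensions [L^-1 M T^-2].
P (power) has dimensions [L^2 M T^-3].
Vol (volume) has dimensions [L^3].

Left side: [L^3]
Right side: [L^3]

Both sides have the same dimensions, so the equation is dimensionally consistent.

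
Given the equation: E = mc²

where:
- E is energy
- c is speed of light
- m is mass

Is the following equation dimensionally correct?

Yes

E (energy) has dimensions [L^2 M T^-2].
c (speed of light) has dimensions [L T^-1].
m (mass) has dimensions [M].

Left side: [L^2 M T^-2]
Right side: [L^2 M T^-2]

Both sides have the same dimensions, so the equation is dimensionally consistent.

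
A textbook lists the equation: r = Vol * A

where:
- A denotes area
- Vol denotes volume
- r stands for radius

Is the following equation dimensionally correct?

No

A (area) has dimensions [L^2].
Vol (volume) has dimensions [L^3].
r (radius) has dimensions [L].

Left side: [L]
Right side: [L^5]

The two sides have different dimensions, so the equation is NOT dimensionally consistent.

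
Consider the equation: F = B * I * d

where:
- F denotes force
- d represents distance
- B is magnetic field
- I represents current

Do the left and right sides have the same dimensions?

Yes

F (force) has dimensions [L M T^-2].
d (distance) has dimensions [L].
B (magnetic field) has dimensions [I^-1 M T^-2].
I (current) has dimensions [I].

Left side: [L M T^-2]
Right side: [L M T^-2]

Both sides have the same dimensions, so the equation is dimensionally consistent.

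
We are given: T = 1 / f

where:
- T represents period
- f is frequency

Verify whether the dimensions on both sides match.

Yes

T (period) has dimensions [T].
f (frequency) has dimensions [T^-1].

Left side: [T]
Right side: [T]

Both sides have the same dimensions, so the equation is dimensionally consistent.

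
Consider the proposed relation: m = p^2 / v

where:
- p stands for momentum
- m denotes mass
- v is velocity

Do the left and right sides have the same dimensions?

No

p (momentum) has dimensions [L M T^-1].
m (mass) has dimensions [M].
v (velocity) has dimensions [L T^-1].

Left side: [M]
Right side: [L M^2 T^-1]

The two sides have different dimensions, so the equation is NOT dimensionally consistent.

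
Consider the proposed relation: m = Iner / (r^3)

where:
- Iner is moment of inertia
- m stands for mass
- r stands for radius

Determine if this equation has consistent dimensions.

No

Iner (moment of inertia) has dimensions [L^2 M].
m (mass) has dimensions [M].
r (radius) has dimensions [L].

Left side: [M]
Right side: [L^-1 M]

The two sides have different dimensions, so the equation is NOT dimensionally consistent.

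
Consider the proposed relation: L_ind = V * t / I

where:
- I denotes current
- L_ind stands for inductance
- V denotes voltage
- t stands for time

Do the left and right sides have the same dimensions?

Yes

I (current) has dimensions [I].
L_ind (inductance) has dimensions [I^-2 L^2 M T^-2].
V (voltage) has dimensions [I^-1 L^2 M T^-3].
t (time) has dimensions [T].

Left side: [I^-2 L^2 M T^-2]
Right side: [I^-2 L^2 M T^-2]

Both sides have the same dimensions, so the equation is dimensionally consistent.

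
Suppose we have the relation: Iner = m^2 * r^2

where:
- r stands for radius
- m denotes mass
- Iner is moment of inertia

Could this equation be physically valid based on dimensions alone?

No

r (radius) has dimensions [L].
m (mass) has dimensions [M].
Iner (moment of inertia) has dimensions [L^2 M].

Left side: [L^2 M]
Right side: [L^2 M^2]

The two sides have different dimensions, so the equation is NOT dimensionally consistent.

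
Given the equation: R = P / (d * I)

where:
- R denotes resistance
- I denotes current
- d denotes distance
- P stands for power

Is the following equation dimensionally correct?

No

R (resistance) has dimensions [I^-2 L^2 M T^-3].
I (current) has dimensions [I].
d (distance) has dimensions [L].
P (power) has dimensions [L^2 M T^-3].

Left side: [I^-2 L^2 M T^-3]
Right side: [I^-1 L M T^-3]

The two sides have different dimensions, so the equation is NOT dimensionally consistent.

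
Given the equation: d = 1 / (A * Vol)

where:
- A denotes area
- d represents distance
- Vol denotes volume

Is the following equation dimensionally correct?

No

A (area) has dimensions [L^2].
d (distance) has dimensions [L].
Vol (volume) has dimensions [L^3].

Left side: [L]
Right side: [L^-5]

The two sides have different dimensions, so the equation is NOT dimensionally consistent.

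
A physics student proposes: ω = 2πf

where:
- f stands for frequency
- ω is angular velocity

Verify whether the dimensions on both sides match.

Yes

f (frequency) has dimensions [T^-1].
ω (angular velocity) has dimensions [T^-1].

Left side: [T^-1]
Right side: [T^-1]

Both sides have the same dimensions, so the equation is dimensionally consistent.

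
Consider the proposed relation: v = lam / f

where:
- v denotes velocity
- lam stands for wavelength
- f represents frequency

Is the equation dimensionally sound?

No

v (velocity) has dimensions [L T^-1].
lam (wavelength) has dimensions [L].
f (frequency) has dimensions [T^-1].

Left side: [L T^-1]
Right side: [L T]

The two sides have different dimensions, so the equation is NOT dimensionally consistent.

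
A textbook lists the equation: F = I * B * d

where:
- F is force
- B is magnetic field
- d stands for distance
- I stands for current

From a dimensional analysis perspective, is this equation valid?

Yes

F (force) has dimensions [L M T^-2].
B (magnetic field) has dimensions [I^-1 M T^-2].
d (distance) has dimensions [L].
I (current) has dimensions [I].

Left side: [L M T^-2]
Right side: [L M T^-2]

Both sides have the same dimensions, so the equation is dimensionally consistent.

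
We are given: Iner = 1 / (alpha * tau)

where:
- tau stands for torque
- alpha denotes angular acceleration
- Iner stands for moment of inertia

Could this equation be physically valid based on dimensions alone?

No

tau (torque) has dimensions [L^2 M T^-2].
alpha (angular acceleration) has dimensions [T^-2].
Iner (moment of inertia) has dimensions [L^2 M].

Left side: [L^2 M]
Right side: [L^-2 M^-1 T^4]

The two sides have different dimensions, so the equation is NOT dimensionally consistent.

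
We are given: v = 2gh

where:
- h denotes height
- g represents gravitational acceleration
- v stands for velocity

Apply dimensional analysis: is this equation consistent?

No

h (height) has dimensions [L].
g (gravitational acceleration) has dimensions [L T^-2].
v (velocity) has dimensions [L T^-1].

Left side: [L T^-1]
Right side: [L^2 T^-2]

The two sides have different dimensions, so the equation is NOT dimensionally consistent.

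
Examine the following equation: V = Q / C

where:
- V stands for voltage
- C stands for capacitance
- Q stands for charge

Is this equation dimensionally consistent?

Yes

V (voltage) has dimensions [I^-1 L^2 M T^-3].
C (capacitance) has dimensions [I^2 L^-2 M^-1 T^4].
Q (charge) has dimensions [I T].

Left side: [I^-1 L^2 M T^-3]
Right side: [I^-1 L^2 M T^-3]

Both sides have the same dimensions, so the equation is dimensionally consistent.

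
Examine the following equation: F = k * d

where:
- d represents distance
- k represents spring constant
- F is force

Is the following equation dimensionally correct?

Yes

d (distance) has dimensions [L].
k (spring constant) has dimensions [M T^-2].
F (force) has dimensions [L M T^-2].

Left side: [L M T^-2]
Right side: [L M T^-2]

Both sides have the same dimensions, so the equation is dimensionally consistent.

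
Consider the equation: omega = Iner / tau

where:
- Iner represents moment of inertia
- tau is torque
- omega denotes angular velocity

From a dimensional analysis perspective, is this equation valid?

No

Iner (moment of inertia) has dimensions [L^2 M].
tau (torque) has dimensions [L^2 M T^-2].
omega (angular velocity) has dimensions [T^-1].

Left side: [T^-1]
Right side: [T^2]

The two sides have different dimensions, so the equation is NOT dimensionally consistent.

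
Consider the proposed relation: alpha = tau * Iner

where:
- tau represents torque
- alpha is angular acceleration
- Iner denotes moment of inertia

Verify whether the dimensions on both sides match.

No

tau (torque) has dimensions [L^2 M T^-2].
alpha (angular acceleration) has dimensions [T^-2].
Iner (moment of inertia) has dimensions [L^2 M].

Left side: [T^-2]
Right side: [L^4 M^2 T^-2]

The two sides have different dimensions, so the equation is NOT dimensionally consistent.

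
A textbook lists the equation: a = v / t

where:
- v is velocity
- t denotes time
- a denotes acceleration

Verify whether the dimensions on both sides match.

Yes

v (velocity) has dimensions [L T^-1].
t (time) has dimensions [T].
a (acceleration) has dimensions [L T^-2].

Left side: [L T^-2]
Right side: [L T^-2]

Both sides have the same dimensions, so the equation is dimensionally consistent.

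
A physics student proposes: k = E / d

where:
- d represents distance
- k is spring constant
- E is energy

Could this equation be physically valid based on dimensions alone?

No

d (distance) has dimensions [L].
k (spring constant) has dimensions [M T^-2].
E (energy) has dimensions [L^2 M T^-2].

Left side: [M T^-2]
Right side: [L M T^-2]

The two sides have different dimensions, so the equation is NOT dimensionally consistent.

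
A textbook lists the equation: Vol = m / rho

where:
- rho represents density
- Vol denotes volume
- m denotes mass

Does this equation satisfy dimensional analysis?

Yes

rho (density) has dimensions [L^-3 M].
Vol (volume) has dimensions [L^3].
m (mass) has dimensions [M].

Left side: [L^3]
Right side: [L^3]

Both sides have the same dimensions, so the equation is dimensionally consistent.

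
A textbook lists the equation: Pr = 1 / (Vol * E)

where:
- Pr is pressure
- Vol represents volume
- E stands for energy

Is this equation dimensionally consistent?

No

Pr (pressure) has dimensions [L^-1 M T^-2].
Vol (volume) has dimensions [L^3].
E (energy) has dimensions [L^2 M T^-2].

Left side: [L^-1 M T^-2]
Right side: [L^-5 M^-1 T^2]

The two sides have different dimensions, so the equation is NOT dimensionally consistent.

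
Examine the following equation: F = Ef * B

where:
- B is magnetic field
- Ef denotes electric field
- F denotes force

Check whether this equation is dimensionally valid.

No

B (magnetic field) has dimensions [I^-1 M T^-2].
Ef (electric field) has dimensions [I^-1 L M T^-3].
F (force) has dimensions [L M T^-2].

Left side: [L M T^-2]
Right side: [I^-2 L M^2 T^-5]

The two sides have different dimensions, so the equation is NOT dimensionally consistent.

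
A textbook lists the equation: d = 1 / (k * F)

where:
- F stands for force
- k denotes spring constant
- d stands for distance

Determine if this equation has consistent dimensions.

No

F (force) has dimensions [L M T^-2].
k (spring constant) has dimensions [M T^-2].
d (distance) has dimensions [L].

Left side: [L]
Right side: [L^-1 M^-2 T^4]

The two sides have different dimensions, so the equation is NOT dimensionally consistent.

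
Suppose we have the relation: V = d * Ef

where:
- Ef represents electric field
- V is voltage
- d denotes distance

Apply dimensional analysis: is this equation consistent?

Yes

Ef (electric field) has dimensions [I^-1 L M T^-3].
V (voltage) has dimensions [I^-1 L^2 M T^-3].
d (distance) has dimensions [L].

Left side: [I^-1 L^2 M T^-3]
Right side: [I^-1 L^2 M T^-3]

Both sides have the same dimensions, so the equation is dimensionally consistent.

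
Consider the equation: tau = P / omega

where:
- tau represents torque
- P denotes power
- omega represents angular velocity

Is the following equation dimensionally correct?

Yes

tau (torque) has dimensions [L^2 M T^-2].
P (power) has dimensions [L^2 M T^-3].
omega (angular velocity) has dimensions [T^-1].

Left side: [L^2 M T^-2]
Right side: [L^2 M T^-2]

Both sides have the same dimensions, so the equation is dimensionally consistent.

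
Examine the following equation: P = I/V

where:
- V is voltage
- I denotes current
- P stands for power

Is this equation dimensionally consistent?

No

V (voltage) has dimensions [I^-1 L^2 M T^-3].
I (current) has dimensions [I].
P (power) has dimensions [L^2 M T^-3].

Left side: [L^2 M T^-3]
Right side: [I^2 L^-2 M^-1 T^3]

The two sides have different dimensions, so the equation is NOT dimensionally consistent.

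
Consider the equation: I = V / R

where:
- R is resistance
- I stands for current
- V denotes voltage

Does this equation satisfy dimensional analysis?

Yes

R (resistance) has dimensions [I^-2 L^2 M T^-3].
I (current) has dimensions [I].
V (voltage) has dimensions [I^-1 L^2 M T^-3].

Left side: [I]
Right side: [I]

Both sides have the same dimensions, so the equation is dimensionally consistent.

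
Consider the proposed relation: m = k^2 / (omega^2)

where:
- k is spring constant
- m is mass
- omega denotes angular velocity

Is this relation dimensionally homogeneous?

No

k (spring constant) has dimensions [M T^-2].
m (mass) has dimensions [M].
omega (angular velocity) has dimensions [T^-1].

Left side: [M]
Right side: [M^2 T^-2]

The two sides have different dimensions, so the equation is NOT dimensionally consistent.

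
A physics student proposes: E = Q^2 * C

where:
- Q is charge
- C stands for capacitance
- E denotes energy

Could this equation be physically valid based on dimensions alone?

No

Q (charge) has dimensions [I T].
C (capacitance) has dimensions [I^2 L^-2 M^-1 T^4].
E (energy) has dimensions [L^2 M T^-2].

Left side: [L^2 M T^-2]
Right side: [I^4 L^-2 M^-1 T^6]

The two sides have different dimensions, so the equation is NOT dimensionally consistent.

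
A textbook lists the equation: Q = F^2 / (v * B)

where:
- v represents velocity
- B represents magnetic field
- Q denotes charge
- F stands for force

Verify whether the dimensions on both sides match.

No

v (velocity) has dimensions [L T^-1].
B (magnetic field) has dimensions [I^-1 M T^-2].
Q (charge) has dimensions [I T].
F (force) has dimensions [L M T^-2].

Left side: [I T]
Right side: [I L M T^-1]

The two sides have different dimensions, so the equation is NOT dimensionally consistent.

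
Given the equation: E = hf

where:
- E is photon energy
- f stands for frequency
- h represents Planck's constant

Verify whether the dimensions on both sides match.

Yes

E (photon energy) has dimensions [L^2 M T^-2].
f (frequency) has dimensions [T^-1].
h (Planck's constant) has dimensions [L^2 M T^-1].

Left side: [L^2 M T^-2]
Right side: [L^2 M T^-2]

Both sides have the same dimensions, so the equation is dimensionally consistent.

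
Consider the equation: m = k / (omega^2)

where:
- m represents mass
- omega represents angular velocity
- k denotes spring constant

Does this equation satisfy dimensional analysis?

Yes

m (mass) has dimensions [M].
omega (angular velocity) has dimensions [T^-1].
k (spring constant) has dimensions [M T^-2].

Left side: [M]
Right side: [M]

Both sides have the same dimensions, so the equation is dimensionally consistent.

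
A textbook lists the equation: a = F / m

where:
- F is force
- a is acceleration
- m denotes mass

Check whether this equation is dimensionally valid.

Yes

F (force) has dimensions [L M T^-2].
a (acceleration) has dimensions [L T^-2].
m (mass) has dimensions [M].

Left side: [L T^-2]
Right side: [L T^-2]

Both sides have the same dimensions, so the equation is dimensionally consistent.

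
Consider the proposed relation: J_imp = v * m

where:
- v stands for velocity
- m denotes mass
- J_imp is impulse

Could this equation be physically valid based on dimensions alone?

Yes

v (velocity) has dimensions [L T^-1].
m (mass) has dimensions [M].
J_imp (impulse) has dimensions [L M T^-1].

Left side: [L M T^-1]
Right side: [L M T^-1]

Both sides have the same dimensions, so the equation is dimensionally consistent.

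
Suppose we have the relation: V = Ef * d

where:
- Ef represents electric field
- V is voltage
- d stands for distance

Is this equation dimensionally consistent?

Yes

Ef (electric field) has dimensions [I^-1 L M T^-3].
V (voltage) has dimensions [I^-1 L^2 M T^-3].
d (distance) has dimensions [L].

Left side: [I^-1 L^2 M T^-3]
Right side: [I^-1 L^2 M T^-3]

Both sides have the same dimensions, so the equation is dimensionally consistent.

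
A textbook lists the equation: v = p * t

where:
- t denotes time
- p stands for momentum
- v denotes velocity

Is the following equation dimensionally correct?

No

t (time) has dimensions [T].
p (momentum) has dimensions [L M T^-1].
v (velocity) has dimensions [L T^-1].

Left side: [L T^-1]
Right side: [L M]

The two sides have different dimensions, so the equation is NOT dimensionally consistent.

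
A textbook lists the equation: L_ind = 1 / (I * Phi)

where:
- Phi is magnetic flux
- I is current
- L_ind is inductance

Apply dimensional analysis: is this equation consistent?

No

Phi (magnetic flux) has dimensions [I^-1 L^2 M T^-2].
I (current) has dimensions [I].
L_ind (inductance) has dimensions [I^-2 L^2 M T^-2].

Left side: [I^-2 L^2 M T^-2]
Right side: [L^-2 M^-1 T^2]

The two sides have different dimensions, so the equation is NOT dimensionally consistent.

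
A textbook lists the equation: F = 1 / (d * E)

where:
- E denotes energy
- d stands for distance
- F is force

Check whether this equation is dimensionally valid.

No

E (energy) has dimensions [L^2 M T^-2].
d (distance) has dimensions [L].
F (force) has dimensions [L M T^-2].

Left side: [L M T^-2]
Right side: [L^-3 M^-1 T^2]

The two sides have different dimensions, so the equation is NOT dimensionally consistent.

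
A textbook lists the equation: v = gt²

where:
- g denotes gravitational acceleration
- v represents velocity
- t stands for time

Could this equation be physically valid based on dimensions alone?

No

g (gravitational acceleration) has dimensions [L T^-2].
v (velocity) has dimensions [L T^-1].
t (time) has dimensions [T].

Left side: [L T^-1]
Right side: [L]

The two sides have different dimensions, so the equation is NOT dimensionally consistent.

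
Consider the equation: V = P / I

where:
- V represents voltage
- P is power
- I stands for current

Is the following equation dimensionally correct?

Yes

V (voltage) has dimensions [I^-1 L^2 M T^-3].
P (power) has dimensions [L^2 M T^-3].
I (current) has dimensions [I].

Left side: [I^-1 L^2 M T^-3]
Right side: [I^-1 L^2 M T^-3]

Both sides have the same dimensions, so the equation is dimensionally consistent.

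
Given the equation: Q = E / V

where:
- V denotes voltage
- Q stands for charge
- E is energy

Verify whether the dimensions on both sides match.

Yes

V (voltage) has dimensions [I^-1 L^2 M T^-3].
Q (charge) has dimensions [I T].
E (energy) has dimensions [L^2 M T^-2].

Left side: [I T]
Right side: [I T]

Both sides have the same dimensions, so the equation is dimensionally consistent.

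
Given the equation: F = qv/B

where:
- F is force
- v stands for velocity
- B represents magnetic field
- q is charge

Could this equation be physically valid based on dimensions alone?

No

F (force) has dimensions [L M T^-2].
v (velocity) has dimensions [L T^-1].
B (magnetic field) has dimensions [I^-1 M T^-2].
q (charge) has dimensions [I T].

Left side: [L M T^-2]
Right side: [I^2 L M^-1 T^2]

The two sides have different dimensions, so the equation is NOT dimensionally consistent.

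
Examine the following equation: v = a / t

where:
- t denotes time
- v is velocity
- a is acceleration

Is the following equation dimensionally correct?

No

t (time) has dimensions [T].
v (velocity) has dimensions [L T^-1].
a (acceleration) has dimensions [L T^-2].

Left side: [L T^-1]
Right side: [L T^-3]

The two sides have different dimensions, so the equation is NOT dimensionally consistent.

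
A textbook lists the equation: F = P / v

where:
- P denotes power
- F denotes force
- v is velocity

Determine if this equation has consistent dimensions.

Yes

P (power) has dimensions [L^2 M T^-3].
F (force) has dimensions [L M T^-2].
v (velocity) has dimensions [L T^-1].

Left side: [L M T^-2]
Right side: [L M T^-2]

Both sides have the same dimensions, so the equation is dimensionally consistent.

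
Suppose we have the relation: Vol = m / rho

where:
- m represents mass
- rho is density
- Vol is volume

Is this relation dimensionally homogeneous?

Yes

m (mass) has dimensions [M].
rho (density) has dimensions [L^-3 M].
Vol (volume) has dimensions [L^3].

Left side: [L^3]
Right side: [L^3]

Both sides have the same dimensions, so the equation is dimensionally consistent.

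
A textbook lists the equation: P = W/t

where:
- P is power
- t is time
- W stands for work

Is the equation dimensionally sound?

Yes

P (power) has dimensions [L^2 M T^-3].
t (time) has dimensions [T].
W (work) has dimensions [L^2 M T^-2].

Left side: [L^2 M T^-3]
Right side: [L^2 M T^-3]

Both sides have the same dimensions, so the equation is dimensionally consistent.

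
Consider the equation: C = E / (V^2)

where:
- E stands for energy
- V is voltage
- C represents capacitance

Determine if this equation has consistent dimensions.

Yes

E (energy) has dimensions [L^2 M T^-2].
V (voltage) has dimensions [I^-1 L^2 M T^-3].
C (capacitance) has dimensions [I^2 L^-2 M^-1 T^4].

Left side: [I^2 L^-2 M^-1 T^4]
Right side: [I^2 L^-2 M^-1 T^4]

Both sides have the same dimensions, so the equation is dimensionally consistent.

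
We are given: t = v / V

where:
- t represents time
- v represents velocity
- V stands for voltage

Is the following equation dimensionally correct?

No

t (time) has dimensions [T].
v (velocity) has dimensions [L T^-1].
V (voltage) has dimensions [I^-1 L^2 M T^-3].

Left side: [T]
Right side: [I L^-1 M^-1 T^2]

The two sides have different dimensions, so the equation is NOT dimensionally consistent.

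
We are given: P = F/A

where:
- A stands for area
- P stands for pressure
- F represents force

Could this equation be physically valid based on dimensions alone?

Yes

A (area) has dimensions [L^2].
P (pressure) has dimensions [L^-1 M T^-2].
F (force) has dimensions [L M T^-2].

Left side: [L^-1 M T^-2]
Right side: [L^-1 M T^-2]

Both sides have the same dimensions, so the equation is dimensionally consistent.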